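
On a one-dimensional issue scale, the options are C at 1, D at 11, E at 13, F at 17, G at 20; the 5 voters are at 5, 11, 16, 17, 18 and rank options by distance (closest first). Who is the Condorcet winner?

With single-peaked preferences on a line, the Condorcet winner is the candidate closest to the median voter.
The median voter (position 16) is closest to F at 17.
Check: F vs D — voters closer to F: 3 of 5.

F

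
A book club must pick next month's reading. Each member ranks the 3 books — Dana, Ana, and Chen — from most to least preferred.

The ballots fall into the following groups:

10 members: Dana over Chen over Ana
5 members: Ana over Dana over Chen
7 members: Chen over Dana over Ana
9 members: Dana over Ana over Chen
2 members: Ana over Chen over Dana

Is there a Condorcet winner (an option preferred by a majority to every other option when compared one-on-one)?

Yes

Head-to-head results (33 voters total):
Dana vs Ana: Dana wins 26–7.
Dana vs Chen: Dana wins 24–9.
Ana vs Chen: Chen wins 17–16.
Dana beats each rival — Ana (26–7), Chen (24–9) — so Dana is the Condorcet winner.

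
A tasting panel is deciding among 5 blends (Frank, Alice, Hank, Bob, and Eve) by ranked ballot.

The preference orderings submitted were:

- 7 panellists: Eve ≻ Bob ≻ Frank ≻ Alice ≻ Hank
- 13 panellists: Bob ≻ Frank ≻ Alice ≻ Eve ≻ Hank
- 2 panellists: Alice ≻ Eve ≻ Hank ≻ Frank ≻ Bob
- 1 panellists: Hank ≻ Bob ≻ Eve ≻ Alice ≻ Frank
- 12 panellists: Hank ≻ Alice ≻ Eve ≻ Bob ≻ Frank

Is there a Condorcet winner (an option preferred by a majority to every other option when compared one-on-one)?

No

Head-to-head results (35 voters total):
Frank vs Alice: Frank wins 20–15.
Frank vs Hank: Frank wins 20–15.
Frank vs Bob: Bob wins 33–2.
Frank vs Eve: Eve wins 22–13.
Alice vs Hank: Alice wins 22–13.
Alice vs Bob: Bob wins 21–14.
Alice vs Eve: Alice wins 27–8.
Hank vs Bob: Bob wins 20–15.
Hank vs Eve: Eve wins 22–13.
Bob vs Eve: Eve wins 21–14.
No candidate beats all others: Frank beats Alice beats Eve beats Frank, a majority cycle.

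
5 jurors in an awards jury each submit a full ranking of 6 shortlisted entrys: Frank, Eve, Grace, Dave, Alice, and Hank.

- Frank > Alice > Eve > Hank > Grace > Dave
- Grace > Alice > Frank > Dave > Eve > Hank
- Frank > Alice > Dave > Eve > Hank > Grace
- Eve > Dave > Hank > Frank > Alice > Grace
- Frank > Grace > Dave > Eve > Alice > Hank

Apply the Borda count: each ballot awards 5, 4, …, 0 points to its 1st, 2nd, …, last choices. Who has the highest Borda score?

Borda scores:
  Frank: 5 + 3 + 5 + 2 + 5 = 20
  Eve: 3 + 1 + 2 + 5 + 2 = 13
  Grace: 1 + 5 + 0 + 0 + 4 = 10
  Dave: 0 + 2 + 3 + 4 + 3 = 12
  Alice: 4 + 4 + 4 + 1 + 1 = 14
  Hank: 2 + 0 + 1 + 3 + 0 = 6
Frank has the highest total.

Frank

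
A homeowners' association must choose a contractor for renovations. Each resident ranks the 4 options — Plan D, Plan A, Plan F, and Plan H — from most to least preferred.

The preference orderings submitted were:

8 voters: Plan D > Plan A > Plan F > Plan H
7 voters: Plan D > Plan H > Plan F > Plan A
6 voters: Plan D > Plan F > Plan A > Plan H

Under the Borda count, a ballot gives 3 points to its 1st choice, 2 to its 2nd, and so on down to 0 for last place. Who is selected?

Plan D

Borda scores:
  Plan D: 8·3 + 7·3 + 6·3 = 63
  Plan A: 8·2 + 7·0 + 6·1 = 22
  Plan F: 8·1 + 7·1 + 6·2 = 27
  Plan H: 8·0 + 7·2 + 6·0 = 14
Plan D has the highest total.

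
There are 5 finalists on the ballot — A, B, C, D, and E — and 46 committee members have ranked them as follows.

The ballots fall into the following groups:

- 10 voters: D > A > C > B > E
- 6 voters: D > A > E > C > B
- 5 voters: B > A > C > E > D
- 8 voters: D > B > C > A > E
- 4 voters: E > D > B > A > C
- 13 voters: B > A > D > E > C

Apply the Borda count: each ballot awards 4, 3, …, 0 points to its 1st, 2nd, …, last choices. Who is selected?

Borda scores:
  A: 10·3 + 6·3 + 5·3 + 8·1 + 4·1 + 13·3 = 114
  B: 10·1 + 6·0 + 5·4 + 8·3 + 4·2 + 13·4 = 114
  C: 10·2 + 6·1 + 5·2 + 8·2 + 4·0 + 13·0 = 52
  D: 10·4 + 6·4 + 5·0 + 8·4 + 4·3 + 13·2 = 134
  E: 10·0 + 6·2 + 5·1 + 8·0 + 4·4 + 13·1 = 46
D has the highest total.

D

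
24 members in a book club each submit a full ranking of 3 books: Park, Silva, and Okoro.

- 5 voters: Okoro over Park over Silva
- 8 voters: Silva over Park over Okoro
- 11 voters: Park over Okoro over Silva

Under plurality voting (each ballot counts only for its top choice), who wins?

Park

First-place vote totals:
  Park: 11
  Silva: 8
  Okoro: 5
Park has the most first-place votes.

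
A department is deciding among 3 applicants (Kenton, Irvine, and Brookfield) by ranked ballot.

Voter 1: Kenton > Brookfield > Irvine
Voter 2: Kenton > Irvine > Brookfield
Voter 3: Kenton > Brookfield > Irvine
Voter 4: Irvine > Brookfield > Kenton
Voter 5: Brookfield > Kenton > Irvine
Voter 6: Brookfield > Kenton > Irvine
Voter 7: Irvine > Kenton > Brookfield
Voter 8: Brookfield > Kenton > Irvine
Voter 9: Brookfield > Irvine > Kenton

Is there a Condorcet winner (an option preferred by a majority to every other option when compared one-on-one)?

Yes

Head-to-head results (9 voters total):
Kenton vs Irvine: Kenton wins 6–3.
Kenton vs Brookfield: Brookfield wins 5–4.
Irvine vs Brookfield: Brookfield wins 6–3.
Brookfield beats each rival — Kenton (5–4), Irvine (6–3) — so Brookfield is the Condorcet winner.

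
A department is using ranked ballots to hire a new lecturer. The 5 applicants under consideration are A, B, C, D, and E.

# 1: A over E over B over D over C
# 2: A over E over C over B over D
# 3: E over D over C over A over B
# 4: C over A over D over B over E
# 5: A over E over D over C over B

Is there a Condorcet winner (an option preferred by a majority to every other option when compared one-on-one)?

Yes

Head-to-head results (5 voters total):
A vs B: A wins 5–0.
A vs C: A wins 3–2.
A vs D: A wins 4–1.
A vs E: A wins 4–1.
B vs C: C wins 4–1.
B vs D: D wins 3–2.
B vs E: E wins 4–1.
C vs D: D wins 3–2.
C vs E: E wins 4–1.
D vs E: E wins 4–1.
A beats each rival — B (5–0), C (3–2), D (4–1), E (4–1) — so A is the Condorcet winner.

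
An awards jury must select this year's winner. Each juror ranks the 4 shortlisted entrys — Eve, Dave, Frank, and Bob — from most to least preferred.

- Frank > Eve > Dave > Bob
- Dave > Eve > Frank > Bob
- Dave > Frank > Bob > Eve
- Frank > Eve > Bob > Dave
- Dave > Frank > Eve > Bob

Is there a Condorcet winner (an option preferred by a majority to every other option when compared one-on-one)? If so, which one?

Head-to-head results (5 voters total):
Eve vs Dave: Dave wins 3–2.
Eve vs Frank: Frank wins 4–1.
Eve vs Bob: Eve wins 4–1.
Dave vs Frank: Dave wins 3–2.
Dave vs Bob: Dave wins 4–1.
Frank vs Bob: Frank wins 5–0.
Dave beats each rival — Eve (3–2), Frank (3–2), Bob (4–1) — so Dave is the Condorcet winner.

Dave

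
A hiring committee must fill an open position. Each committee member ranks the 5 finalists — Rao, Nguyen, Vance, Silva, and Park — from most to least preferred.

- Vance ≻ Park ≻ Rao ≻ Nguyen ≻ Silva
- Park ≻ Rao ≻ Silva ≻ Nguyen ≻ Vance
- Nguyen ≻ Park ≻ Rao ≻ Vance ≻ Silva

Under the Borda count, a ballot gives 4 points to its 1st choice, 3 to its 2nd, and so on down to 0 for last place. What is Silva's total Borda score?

Borda scores:
  Rao: 2 + 3 + 2 = 7
  Nguyen: 1 + 1 + 4 = 6
  Vance: 4 + 0 + 1 = 5
  Silva: 0 + 2 + 0 = 2
  Park: 3 + 4 + 3 = 10

2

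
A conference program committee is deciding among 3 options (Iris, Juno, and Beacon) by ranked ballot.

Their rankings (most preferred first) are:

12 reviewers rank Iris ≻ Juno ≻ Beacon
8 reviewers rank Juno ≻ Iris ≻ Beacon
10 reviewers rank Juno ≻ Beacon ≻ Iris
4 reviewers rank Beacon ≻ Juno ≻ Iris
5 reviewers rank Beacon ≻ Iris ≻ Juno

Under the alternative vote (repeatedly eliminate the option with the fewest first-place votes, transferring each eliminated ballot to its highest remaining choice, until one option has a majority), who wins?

Round 1: Juno 18, Iris 12, Beacon 9. Beacon has the fewest and is eliminated.
Round 2: Juno 22, Iris 17. Juno has a majority.

Juno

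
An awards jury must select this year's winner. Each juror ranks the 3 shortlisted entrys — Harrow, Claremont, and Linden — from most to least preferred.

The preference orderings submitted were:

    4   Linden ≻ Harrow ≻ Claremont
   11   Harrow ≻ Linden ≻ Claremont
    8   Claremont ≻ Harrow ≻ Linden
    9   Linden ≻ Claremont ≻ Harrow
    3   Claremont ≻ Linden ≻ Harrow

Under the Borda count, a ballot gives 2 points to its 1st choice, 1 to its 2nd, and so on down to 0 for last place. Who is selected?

Borda scores:
  Harrow: 4·1 + 11·2 + 8·1 + 9·0 + 3·0 = 34
  Claremont: 4·0 + 11·0 + 8·2 + 9·1 + 3·2 = 31
  Linden: 4·2 + 11·1 + 8·0 + 9·2 + 3·1 = 40
Linden has the highest total.

Linden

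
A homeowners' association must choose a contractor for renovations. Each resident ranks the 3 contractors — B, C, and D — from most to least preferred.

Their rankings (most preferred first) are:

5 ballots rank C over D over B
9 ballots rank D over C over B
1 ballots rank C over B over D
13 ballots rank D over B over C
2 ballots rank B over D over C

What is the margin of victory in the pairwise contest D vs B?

Ballots ranking D above B: 5+9+13 = 27.
Ballots ranking B above D: 1+2 = 3.
D wins 27–3, a margin of 24.

24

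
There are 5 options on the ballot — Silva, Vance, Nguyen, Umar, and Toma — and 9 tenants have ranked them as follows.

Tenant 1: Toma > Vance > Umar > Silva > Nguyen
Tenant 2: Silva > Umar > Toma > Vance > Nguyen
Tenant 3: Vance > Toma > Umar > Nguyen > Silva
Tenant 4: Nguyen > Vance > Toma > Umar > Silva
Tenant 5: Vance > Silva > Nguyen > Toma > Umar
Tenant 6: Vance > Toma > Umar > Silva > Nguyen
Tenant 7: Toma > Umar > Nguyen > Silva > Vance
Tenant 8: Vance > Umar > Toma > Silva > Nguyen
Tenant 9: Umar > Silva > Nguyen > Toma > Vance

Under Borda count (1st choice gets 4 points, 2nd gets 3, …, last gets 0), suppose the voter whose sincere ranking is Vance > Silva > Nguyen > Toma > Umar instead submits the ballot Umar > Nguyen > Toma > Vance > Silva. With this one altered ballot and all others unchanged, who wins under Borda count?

Borda totals with the altered ballot: Silva 11, Vance 20, Nguyen 12, Umar 24, Toma 23.
The switch changes the winner from Vance to Umar.

Umar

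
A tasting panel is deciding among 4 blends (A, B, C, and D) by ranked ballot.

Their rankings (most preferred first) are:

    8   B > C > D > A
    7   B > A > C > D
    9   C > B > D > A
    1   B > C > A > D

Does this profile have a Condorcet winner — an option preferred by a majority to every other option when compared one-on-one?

Head-to-head results (25 voters total):
A vs B: B wins 25–0.
A vs C: C wins 18–7.
A vs D: D wins 17–8.
B vs C: B wins 16–9.
B vs D: B wins 25–0.
C vs D: C wins 25–0.
B beats each rival — A (25–0), C (16–9), D (25–0) — so B is the Condorcet winner.

Yes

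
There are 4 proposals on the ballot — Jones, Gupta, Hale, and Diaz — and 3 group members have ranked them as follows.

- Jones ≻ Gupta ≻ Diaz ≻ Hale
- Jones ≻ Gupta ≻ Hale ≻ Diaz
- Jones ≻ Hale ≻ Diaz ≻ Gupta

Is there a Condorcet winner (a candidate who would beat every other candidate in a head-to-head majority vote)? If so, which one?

Head-to-head results (3 voters total):
Jones vs Gupta: Jones wins 3–0.
Jones vs Hale: Jones wins 3–0.
Jones vs Diaz: Jones wins 3–0.
Gupta vs Hale: Gupta wins 2–1.
Gupta vs Diaz: Gupta wins 2–1.
Hale vs Diaz: Hale wins 2–1.
Jones beats each rival — Gupta (3–0), Hale (3–0), Diaz (3–0) — so Jones is the Condorcet winner.

Jones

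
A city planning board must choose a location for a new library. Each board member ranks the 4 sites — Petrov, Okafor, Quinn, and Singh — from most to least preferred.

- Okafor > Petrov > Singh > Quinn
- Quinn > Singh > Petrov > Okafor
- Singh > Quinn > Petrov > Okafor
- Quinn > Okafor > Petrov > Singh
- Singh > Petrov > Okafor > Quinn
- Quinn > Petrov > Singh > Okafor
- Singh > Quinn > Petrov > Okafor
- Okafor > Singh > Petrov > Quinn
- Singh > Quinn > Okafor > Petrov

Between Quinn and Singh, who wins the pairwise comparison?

Ballots ranking Quinn above Singh: 3.
Ballots ranking Singh above Quinn: 6.
Singh wins the head-to-head, 6–3.

Singh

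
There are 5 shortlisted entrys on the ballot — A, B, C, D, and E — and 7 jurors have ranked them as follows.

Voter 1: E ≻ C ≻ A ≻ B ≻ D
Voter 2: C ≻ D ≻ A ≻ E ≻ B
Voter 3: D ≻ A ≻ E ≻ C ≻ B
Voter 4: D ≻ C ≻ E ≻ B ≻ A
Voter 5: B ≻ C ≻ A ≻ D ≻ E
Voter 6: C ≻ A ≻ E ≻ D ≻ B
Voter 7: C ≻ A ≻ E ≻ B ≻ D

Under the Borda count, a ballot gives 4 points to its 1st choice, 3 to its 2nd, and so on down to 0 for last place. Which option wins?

C

Borda scores:
  A: 2 + 2 + 3 + 0 + 2 + 3 + 3 = 15
  B: 1 + 0 + 0 + 1 + 4 + 0 + 1 = 7
  C: 3 + 4 + 1 + 3 + 3 + 4 + 4 = 22
  D: 0 + 3 + 4 + 4 + 1 + 1 + 0 = 13
  E: 4 + 1 + 2 + 2 + 0 + 2 + 2 = 13
C has the highest total.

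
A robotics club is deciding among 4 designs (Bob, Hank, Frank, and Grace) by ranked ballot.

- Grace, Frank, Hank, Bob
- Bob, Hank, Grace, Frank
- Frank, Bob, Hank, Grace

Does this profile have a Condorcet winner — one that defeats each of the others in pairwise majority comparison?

Head-to-head results (3 voters total):
Bob vs Hank: Bob wins 2–1.
Bob vs Frank: Frank wins 2–1.
Bob vs Grace: Bob wins 2–1.
Hank vs Frank: Frank wins 2–1.
Hank vs Grace: Hank wins 2–1.
Frank vs Grace: Grace wins 2–1.
No candidate beats all others: Bob beats Grace beats Frank beats Bob, a majority cycle.

No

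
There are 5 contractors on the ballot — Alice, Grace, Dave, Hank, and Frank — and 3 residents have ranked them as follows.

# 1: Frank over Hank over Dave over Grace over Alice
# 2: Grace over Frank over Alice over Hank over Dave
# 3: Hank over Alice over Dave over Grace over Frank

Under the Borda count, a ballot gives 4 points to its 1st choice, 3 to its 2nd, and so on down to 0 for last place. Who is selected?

Borda scores:
  Alice: 0 + 2 + 3 = 5
  Grace: 1 + 4 + 1 = 6
  Dave: 2 + 0 + 2 = 4
  Hank: 3 + 1 + 4 = 8
  Frank: 4 + 3 + 0 = 7
Hank has the highest total.

Hank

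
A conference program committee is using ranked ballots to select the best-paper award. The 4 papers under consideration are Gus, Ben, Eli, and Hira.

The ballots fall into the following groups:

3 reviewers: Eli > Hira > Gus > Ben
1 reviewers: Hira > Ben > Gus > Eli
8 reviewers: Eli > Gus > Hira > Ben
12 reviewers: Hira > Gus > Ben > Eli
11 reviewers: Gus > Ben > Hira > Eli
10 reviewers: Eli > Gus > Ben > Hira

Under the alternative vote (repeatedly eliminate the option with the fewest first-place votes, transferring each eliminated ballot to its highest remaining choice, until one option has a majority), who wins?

Hira

Round 1: Eli 21, Hira 13, Gus 11, Ben 0. Ben has the fewest and is eliminated.
Round 2: Eli 21, Hira 13, Gus 11. Gus has the fewest and is eliminated.
Round 3: Hira 24, Eli 21. Hira has a majority.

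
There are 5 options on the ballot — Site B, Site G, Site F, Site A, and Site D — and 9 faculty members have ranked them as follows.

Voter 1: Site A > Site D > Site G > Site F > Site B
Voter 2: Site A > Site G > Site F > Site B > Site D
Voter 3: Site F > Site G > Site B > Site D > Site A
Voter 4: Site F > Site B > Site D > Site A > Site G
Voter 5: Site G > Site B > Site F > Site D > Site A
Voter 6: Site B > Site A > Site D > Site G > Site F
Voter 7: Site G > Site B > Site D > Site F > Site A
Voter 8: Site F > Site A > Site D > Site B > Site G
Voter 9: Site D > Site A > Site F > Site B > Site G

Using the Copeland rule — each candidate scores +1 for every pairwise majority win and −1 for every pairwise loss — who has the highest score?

Pairwise results:
  Site B vs Site G: Site G wins 5–4.
  Site B vs Site F: Site F wins 6–3.
  Site B vs Site A: Site B wins 5–4.
  Site B vs Site D: Site B wins 6–3.
  Site G vs Site F: Site G wins 5–4.
  Site G vs Site A: Site A wins 6–3.
  Site G vs Site D: Site D wins 5–4.
  Site F vs Site A: Site F wins 5–4.
  Site F vs Site D: Site F wins 5–4.
  Site A vs Site D: Site D wins 5–4.
Copeland scores (wins − losses):
  Site B: 2 − 2 = 0
  Site G: 2 − 2 = 0
  Site F: 3 − 1 = 2
  Site A: 1 − 3 = -2
  Site D: 2 − 2 = 0
Site F has the best Copeland score.

Site F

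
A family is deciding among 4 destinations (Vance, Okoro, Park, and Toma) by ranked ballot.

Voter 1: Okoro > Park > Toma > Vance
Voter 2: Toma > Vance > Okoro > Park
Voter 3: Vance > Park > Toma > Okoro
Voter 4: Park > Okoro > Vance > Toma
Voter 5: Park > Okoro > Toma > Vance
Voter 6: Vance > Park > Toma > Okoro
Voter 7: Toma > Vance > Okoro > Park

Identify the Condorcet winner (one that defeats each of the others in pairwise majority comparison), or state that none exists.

Head-to-head results (7 voters total):
Vance vs Okoro: Vance wins 4–3.
Vance vs Park: Vance wins 4–3.
Vance vs Toma: Toma wins 4–3.
Okoro vs Park: Park wins 4–3.
Okoro vs Toma: Toma wins 4–3.
Park vs Toma: Park wins 5–2.
No candidate beats all others: Vance beats Park beats Toma beats Vance, a majority cycle.

No Condorcet winner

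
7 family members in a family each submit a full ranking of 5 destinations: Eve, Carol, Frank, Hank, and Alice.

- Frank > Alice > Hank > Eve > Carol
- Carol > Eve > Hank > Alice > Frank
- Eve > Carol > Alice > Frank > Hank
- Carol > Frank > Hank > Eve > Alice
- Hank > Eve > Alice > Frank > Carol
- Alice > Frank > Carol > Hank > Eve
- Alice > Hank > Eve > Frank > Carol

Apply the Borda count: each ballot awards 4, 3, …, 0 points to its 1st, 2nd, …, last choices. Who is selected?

Alice

Borda scores:
  Eve: 1 + 3 + 4 + 1 + 3 + 0 + 2 = 14
  Carol: 0 + 4 + 3 + 4 + 0 + 2 + 0 = 13
  Frank: 4 + 0 + 1 + 3 + 1 + 3 + 1 = 13
  Hank: 2 + 2 + 0 + 2 + 4 + 1 + 3 = 14
  Alice: 3 + 1 + 2 + 0 + 2 + 4 + 4 = 16
Alice has the highest total.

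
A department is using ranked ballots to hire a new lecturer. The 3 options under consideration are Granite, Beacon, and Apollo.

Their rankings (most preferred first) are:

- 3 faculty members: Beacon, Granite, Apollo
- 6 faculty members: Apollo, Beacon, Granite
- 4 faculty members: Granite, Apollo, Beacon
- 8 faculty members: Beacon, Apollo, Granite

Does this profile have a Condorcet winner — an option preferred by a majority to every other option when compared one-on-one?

Yes

Head-to-head results (21 voters total):
Granite vs Beacon: Beacon wins 17–4.
Granite vs Apollo: Apollo wins 14–7.
Beacon vs Apollo: Beacon wins 11–10.
Beacon beats each rival — Granite (17–4), Apollo (11–10) — so Beacon is the Condorcet winner.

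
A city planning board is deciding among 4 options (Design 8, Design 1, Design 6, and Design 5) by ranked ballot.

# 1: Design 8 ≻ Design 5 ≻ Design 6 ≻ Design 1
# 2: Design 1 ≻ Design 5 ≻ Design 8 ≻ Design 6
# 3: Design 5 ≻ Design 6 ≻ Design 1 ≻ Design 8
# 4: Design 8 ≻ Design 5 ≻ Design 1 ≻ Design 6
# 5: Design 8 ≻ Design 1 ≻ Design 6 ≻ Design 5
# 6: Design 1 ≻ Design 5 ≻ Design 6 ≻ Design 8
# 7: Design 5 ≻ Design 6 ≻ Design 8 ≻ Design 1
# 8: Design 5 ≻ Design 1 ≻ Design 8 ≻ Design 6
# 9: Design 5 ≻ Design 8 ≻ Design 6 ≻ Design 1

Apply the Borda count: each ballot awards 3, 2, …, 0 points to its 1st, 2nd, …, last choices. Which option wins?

Design 5

Borda scores:
  Design 8: 3 + 1 + 0 + 3 + 3 + 0 + 1 + 1 + 2 = 14
  Design 1: 0 + 3 + 1 + 1 + 2 + 3 + 0 + 2 + 0 = 12
  Design 6: 1 + 0 + 2 + 0 + 1 + 1 + 2 + 0 + 1 = 8
  Design 5: 2 + 2 + 3 + 2 + 0 + 2 + 3 + 3 + 3 = 20
Design 5 has the highest total.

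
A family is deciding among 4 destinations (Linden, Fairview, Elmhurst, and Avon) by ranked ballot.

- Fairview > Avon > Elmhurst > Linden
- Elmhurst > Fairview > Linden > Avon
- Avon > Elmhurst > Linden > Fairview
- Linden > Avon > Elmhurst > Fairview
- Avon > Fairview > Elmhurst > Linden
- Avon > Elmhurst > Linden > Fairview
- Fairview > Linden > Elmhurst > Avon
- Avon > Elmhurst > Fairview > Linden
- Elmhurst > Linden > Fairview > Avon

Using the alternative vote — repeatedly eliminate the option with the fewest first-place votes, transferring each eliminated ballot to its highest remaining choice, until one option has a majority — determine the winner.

Avon

Round 1: Avon 4, Fairview 2, Elmhurst 2, Linden 1. Linden has the fewest and is eliminated.
Round 2: Avon 5, Fairview 2, Elmhurst 2. Avon has a majority.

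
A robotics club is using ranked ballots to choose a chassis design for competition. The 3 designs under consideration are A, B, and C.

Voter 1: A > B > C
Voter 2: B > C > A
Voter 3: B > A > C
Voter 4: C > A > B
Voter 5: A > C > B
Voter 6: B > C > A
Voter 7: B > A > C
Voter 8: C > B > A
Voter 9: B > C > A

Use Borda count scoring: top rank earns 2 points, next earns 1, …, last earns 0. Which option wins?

B

Borda scores:
  A: 2 + 0 + 1 + 1 + 2 + 0 + 1 + 0 + 0 = 7
  B: 1 + 2 + 2 + 0 + 0 + 2 + 2 + 1 + 2 = 12
  C: 0 + 1 + 0 + 2 + 1 + 1 + 0 + 2 + 1 = 8
B has the highest total.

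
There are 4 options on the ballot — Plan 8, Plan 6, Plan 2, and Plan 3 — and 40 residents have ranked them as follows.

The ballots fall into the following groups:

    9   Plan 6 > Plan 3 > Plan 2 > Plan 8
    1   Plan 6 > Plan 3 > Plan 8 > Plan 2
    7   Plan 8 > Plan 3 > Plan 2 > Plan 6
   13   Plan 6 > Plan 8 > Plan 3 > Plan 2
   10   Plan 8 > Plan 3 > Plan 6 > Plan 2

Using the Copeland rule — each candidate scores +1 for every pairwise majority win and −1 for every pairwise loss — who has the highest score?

Plan 6

Pairwise results:
  Plan 8 vs Plan 6: Plan 6 wins 23–17.
  Plan 8 vs Plan 2: Plan 8 wins 31–9.
  Plan 8 vs Plan 3: Plan 8 wins 30–10.
  Plan 6 vs Plan 2: Plan 6 wins 33–7.
  Plan 6 vs Plan 3: Plan 6 wins 23–17.
  Plan 2 vs Plan 3: Plan 3 wins 40–0.
Copeland scores (wins − losses):
  Plan 8: 2 − 1 = 1
  Plan 6: 3 − 0 = 3
  Plan 2: 0 − 3 = -3
  Plan 3: 1 − 2 = -1
Plan 6 has the best Copeland score.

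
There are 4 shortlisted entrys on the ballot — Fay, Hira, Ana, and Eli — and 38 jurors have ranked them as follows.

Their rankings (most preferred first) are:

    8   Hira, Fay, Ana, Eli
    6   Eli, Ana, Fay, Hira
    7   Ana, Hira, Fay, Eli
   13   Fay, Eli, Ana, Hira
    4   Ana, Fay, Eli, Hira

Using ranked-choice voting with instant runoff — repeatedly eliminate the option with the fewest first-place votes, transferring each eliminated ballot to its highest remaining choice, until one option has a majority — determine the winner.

Round 1: Fay 13, Ana 11, Hira 8, Eli 6. Eli has the fewest and is eliminated.
Round 2: Ana 17, Fay 13, Hira 8. Hira has the fewest and is eliminated.
Round 3: Fay 21, Ana 17. Fay has a majority.

Fay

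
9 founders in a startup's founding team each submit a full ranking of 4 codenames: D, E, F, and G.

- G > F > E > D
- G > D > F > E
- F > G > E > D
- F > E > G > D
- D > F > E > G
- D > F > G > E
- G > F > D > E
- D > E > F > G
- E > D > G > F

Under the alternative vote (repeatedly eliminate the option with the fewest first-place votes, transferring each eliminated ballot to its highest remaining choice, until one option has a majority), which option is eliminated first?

Round 1: D 3, G 3, F 2, E 1. E has the fewest and is eliminated.
Round 2: D 4, G 3, F 2. F has the fewest and is eliminated.
Round 3: G 5, D 4. G has a majority.

E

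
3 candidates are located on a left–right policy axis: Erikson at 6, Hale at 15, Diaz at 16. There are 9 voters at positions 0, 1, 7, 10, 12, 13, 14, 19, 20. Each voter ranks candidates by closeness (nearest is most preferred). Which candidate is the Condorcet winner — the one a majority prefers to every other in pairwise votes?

With single-peaked preferences on a line, the Condorcet winner is the candidate closest to the median voter.
The median voter (position 12) is closest to Hale at 15.
Check: Hale vs Erikson — voters closer to Hale: 5 of 9.

Hale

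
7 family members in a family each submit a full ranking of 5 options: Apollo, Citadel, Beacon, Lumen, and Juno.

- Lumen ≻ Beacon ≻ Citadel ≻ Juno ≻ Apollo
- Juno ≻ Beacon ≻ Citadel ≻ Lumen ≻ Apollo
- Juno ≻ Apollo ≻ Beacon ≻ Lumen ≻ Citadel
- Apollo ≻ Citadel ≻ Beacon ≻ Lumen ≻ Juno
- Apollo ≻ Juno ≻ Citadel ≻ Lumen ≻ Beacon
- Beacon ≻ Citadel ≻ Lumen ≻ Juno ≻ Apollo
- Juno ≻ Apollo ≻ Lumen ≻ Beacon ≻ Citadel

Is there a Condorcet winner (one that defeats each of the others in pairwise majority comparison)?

Head-to-head results (7 voters total):
Apollo vs Citadel: Apollo wins 4–3.
Apollo vs Beacon: Apollo wins 4–3.
Apollo vs Lumen: Apollo wins 4–3.
Apollo vs Juno: Juno wins 5–2.
Citadel vs Beacon: Beacon wins 5–2.
Citadel vs Lumen: Citadel wins 4–3.
Citadel vs Juno: Juno wins 4–3.
Beacon vs Lumen: Beacon wins 4–3.
Beacon vs Juno: Juno wins 4–3.
Lumen vs Juno: Juno wins 4–3.
Juno beats each rival — Apollo (5–2), Citadel (4–3), Beacon (4–3), Lumen (4–3) — so Juno is the Condorcet winner.

Yes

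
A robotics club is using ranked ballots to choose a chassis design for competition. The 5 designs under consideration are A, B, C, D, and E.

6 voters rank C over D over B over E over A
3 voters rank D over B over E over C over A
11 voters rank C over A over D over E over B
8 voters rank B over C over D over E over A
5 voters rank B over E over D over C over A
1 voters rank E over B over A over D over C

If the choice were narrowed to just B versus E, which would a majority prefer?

B

Ballots ranking B above E: 6+3+8+5 = 22.
Ballots ranking E above B: 11+1 = 12.
B wins the head-to-head, 22–12.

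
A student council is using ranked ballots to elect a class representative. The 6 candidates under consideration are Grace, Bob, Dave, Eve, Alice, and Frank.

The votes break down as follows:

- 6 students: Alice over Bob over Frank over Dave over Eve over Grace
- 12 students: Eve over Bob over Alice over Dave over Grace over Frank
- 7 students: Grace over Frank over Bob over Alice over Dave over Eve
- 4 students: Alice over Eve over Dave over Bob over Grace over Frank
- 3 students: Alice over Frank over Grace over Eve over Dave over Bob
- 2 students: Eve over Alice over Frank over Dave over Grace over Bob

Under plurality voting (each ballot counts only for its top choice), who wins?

First-place vote totals:
  Grace: 7
  Bob: 0
  Dave: 0
  Eve: 14
  Alice: 13
  Frank: 0
Eve has the most first-place votes.

Eve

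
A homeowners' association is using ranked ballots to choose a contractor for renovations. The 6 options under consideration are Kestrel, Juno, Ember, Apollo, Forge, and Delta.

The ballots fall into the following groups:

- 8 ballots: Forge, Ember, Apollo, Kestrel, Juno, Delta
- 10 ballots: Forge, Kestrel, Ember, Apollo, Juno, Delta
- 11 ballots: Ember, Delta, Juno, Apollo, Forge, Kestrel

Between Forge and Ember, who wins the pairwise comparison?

Forge

Ballots ranking Forge above Ember: 8+10 = 18.
Ballots ranking Ember above Forge: 11.
Forge wins the head-to-head, 18–11.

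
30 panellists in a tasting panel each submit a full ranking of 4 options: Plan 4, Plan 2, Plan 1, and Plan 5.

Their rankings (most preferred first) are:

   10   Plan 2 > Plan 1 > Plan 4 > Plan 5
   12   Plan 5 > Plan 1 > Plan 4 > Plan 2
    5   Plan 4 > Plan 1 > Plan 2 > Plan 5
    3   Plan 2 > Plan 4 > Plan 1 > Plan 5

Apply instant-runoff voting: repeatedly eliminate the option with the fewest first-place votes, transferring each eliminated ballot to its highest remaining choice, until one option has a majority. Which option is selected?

Plan 2

Round 1: Plan 2 13, Plan 5 12, Plan 4 5, Plan 1 0. Plan 1 has the fewest and is eliminated.
Round 2: Plan 2 13, Plan 5 12, Plan 4 5. Plan 4 has the fewest and is eliminated.
Round 3: Plan 2 18, Plan 5 12. Plan 2 has a majority.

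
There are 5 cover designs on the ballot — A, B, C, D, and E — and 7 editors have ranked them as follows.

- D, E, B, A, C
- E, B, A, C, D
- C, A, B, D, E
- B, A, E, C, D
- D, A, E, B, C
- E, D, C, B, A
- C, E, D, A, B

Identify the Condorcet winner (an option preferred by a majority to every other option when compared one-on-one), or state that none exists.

Head-to-head results (7 voters total):
A vs B: B wins 4–3.
A vs C: A wins 4–3.
A vs D: D wins 4–3.
A vs E: E wins 4–3.
B vs C: B wins 4–3.
B vs D: D wins 4–3.
B vs E: E wins 5–2.
C vs D: C wins 4–3.
C vs E: E wins 5–2.
D vs E: E wins 4–3.
E beats each rival — A (4–3), B (5–2), C (5–2), D (4–3) — so E is the Condorcet winner.

E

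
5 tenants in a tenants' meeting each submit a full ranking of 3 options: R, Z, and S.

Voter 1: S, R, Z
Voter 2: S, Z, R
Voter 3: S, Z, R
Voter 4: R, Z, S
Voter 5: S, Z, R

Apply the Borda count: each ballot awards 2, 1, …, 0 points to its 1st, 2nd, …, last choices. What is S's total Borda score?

Borda scores:
  R: 1 + 0 + 0 + 2 + 0 = 3
  Z: 0 + 1 + 1 + 1 + 1 = 4
  S: 2 + 2 + 2 + 0 + 2 = 8

8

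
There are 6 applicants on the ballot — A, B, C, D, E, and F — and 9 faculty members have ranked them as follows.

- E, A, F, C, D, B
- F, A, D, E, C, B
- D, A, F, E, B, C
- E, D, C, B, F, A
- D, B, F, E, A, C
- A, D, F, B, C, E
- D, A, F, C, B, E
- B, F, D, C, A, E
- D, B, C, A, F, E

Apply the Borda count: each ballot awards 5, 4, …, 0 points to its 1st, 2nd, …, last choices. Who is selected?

Borda scores:
  A: 4 + 4 + 4 + 0 + 1 + 5 + 4 + 1 + 2 = 25
  B: 0 + 0 + 1 + 2 + 4 + 2 + 1 + 5 + 4 = 19
  C: 2 + 1 + 0 + 3 + 0 + 1 + 2 + 2 + 3 = 14
  D: 1 + 3 + 5 + 4 + 5 + 4 + 5 + 3 + 5 = 35
  E: 5 + 2 + 2 + 5 + 2 + 0 + 0 + 0 + 0 = 16
  F: 3 + 5 + 3 + 1 + 3 + 3 + 3 + 4 + 1 = 26
D has the highest total.

D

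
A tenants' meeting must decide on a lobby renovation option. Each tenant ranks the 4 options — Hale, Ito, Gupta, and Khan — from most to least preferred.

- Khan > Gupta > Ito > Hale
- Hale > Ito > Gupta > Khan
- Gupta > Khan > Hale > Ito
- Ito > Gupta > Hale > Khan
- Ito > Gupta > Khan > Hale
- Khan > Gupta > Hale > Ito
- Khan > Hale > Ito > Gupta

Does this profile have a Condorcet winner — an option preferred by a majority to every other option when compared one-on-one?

Head-to-head results (7 voters total):
Hale vs Ito: Hale wins 4–3.
Hale vs Gupta: Gupta wins 5–2.
Hale vs Khan: Khan wins 5–2.
Ito vs Gupta: Ito wins 4–3.
Ito vs Khan: Khan wins 4–3.
Gupta vs Khan: Gupta wins 4–3.
No candidate beats all others: Hale beats Ito beats Gupta beats Hale, a majority cycle.

No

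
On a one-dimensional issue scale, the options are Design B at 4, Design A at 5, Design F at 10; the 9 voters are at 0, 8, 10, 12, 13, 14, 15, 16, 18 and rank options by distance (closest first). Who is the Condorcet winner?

Design F

With single-peaked preferences on a line, the Condorcet winner is the candidate closest to the median voter.
The median voter (position 13) is closest to Design F at 10.
Check: Design F vs Design A — voters closer to Design F: 8 of 9.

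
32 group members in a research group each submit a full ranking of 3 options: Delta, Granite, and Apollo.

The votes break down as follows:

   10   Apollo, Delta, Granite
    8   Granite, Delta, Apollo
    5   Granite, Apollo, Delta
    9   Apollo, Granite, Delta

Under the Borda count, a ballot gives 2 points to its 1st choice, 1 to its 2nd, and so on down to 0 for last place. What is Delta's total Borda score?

18

Borda scores:
  Delta: 10·1 + 8·1 + 5·0 + 9·0 = 18
  Granite: 10·0 + 8·2 + 5·2 + 9·1 = 35
  Apollo: 10·2 + 8·0 + 5·1 + 9·2 = 43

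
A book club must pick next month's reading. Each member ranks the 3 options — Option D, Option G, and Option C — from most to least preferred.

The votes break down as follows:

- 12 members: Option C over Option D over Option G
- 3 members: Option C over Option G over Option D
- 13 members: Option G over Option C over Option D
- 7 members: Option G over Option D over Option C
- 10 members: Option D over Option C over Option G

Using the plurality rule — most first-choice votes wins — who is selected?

First-place vote totals:
  Option D: 10
  Option G: 20
  Option C: 15
Option G has the most first-place votes.

Option G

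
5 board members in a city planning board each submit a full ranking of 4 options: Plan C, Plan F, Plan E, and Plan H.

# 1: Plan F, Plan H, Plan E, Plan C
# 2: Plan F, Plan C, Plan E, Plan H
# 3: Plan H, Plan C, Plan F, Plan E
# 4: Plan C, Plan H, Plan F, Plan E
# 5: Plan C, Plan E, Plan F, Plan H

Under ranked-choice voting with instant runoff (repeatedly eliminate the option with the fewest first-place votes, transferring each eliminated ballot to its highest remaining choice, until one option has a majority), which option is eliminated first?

Round 1: Plan C 2, Plan F 2, Plan H 1, Plan E 0. Plan E has the fewest and is eliminated.
Round 2: Plan C 2, Plan F 2, Plan H 1. Plan H has the fewest and is eliminated.
Round 3: Plan C 3, Plan F 2. Plan C has a majority.

Plan E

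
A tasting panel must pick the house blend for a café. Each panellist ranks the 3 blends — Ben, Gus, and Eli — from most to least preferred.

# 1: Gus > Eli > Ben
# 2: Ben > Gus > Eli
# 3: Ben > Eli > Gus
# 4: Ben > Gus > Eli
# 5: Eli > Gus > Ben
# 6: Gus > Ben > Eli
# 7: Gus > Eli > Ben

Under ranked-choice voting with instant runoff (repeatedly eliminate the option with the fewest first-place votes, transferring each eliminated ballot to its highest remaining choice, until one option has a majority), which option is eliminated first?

Round 1: Ben 3, Gus 3, Eli 1. Eli has the fewest and is eliminated.
Round 2: Gus 4, Ben 3. Gus has a majority.

Eli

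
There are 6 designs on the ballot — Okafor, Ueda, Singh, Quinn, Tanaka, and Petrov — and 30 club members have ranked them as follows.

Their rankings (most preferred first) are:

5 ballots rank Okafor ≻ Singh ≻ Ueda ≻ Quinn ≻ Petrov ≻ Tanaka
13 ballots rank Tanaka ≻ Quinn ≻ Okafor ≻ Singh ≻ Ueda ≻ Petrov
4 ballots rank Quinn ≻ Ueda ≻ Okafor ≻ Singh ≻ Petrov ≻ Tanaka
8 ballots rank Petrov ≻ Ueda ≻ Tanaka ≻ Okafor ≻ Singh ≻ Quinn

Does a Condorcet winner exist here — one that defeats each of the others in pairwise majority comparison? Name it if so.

There is no Condorcet winner

Head-to-head results (30 voters total):
Okafor vs Ueda: Okafor wins 18–12.
Okafor vs Singh: Okafor wins 30–0.
Okafor vs Quinn: Quinn wins 17–13.
Okafor vs Tanaka: Tanaka wins 21–9.
Okafor vs Petrov: Okafor wins 22–8.
Ueda vs Singh: Singh wins 18–12.
Ueda vs Quinn: Quinn wins 17–13.
Ueda vs Tanaka: Ueda wins 17–13.
Ueda vs Petrov: Ueda wins 22–8.
Singh vs Quinn: Quinn wins 17–13.
Singh vs Tanaka: Tanaka wins 21–9.
Singh vs Petrov: Singh wins 22–8.
Quinn vs Tanaka: Tanaka wins 21–9.
Quinn vs Petrov: Quinn wins 22–8.
Tanaka vs Petrov: Petrov wins 17–13.
No candidate beats all others: Okafor beats Ueda beats Tanaka beats Okafor, a majority cycle.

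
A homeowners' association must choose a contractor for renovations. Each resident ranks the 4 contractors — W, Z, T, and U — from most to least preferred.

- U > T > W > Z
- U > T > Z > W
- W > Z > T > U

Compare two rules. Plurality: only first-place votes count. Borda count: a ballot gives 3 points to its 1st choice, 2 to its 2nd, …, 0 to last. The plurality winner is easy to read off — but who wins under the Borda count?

U

Plurality first-place counts: W 1, Z 0, T 0, U 2 → U.
Borda totals: W 4, Z 3, T 5, U 6 → U.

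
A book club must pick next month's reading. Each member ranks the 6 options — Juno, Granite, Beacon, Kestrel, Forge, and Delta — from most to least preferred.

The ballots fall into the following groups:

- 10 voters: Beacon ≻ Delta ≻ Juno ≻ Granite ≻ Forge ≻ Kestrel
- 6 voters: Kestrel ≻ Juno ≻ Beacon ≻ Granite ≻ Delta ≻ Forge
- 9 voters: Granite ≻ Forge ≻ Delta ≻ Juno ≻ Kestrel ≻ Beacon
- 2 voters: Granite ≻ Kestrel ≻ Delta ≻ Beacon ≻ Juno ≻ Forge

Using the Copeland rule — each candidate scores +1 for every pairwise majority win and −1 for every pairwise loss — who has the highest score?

Juno

Pairwise results:
  Juno vs Granite: Juno wins 16–11.
  Juno vs Beacon: Juno wins 15–12.
  Juno vs Kestrel: Juno wins 19–8.
  Juno vs Forge: Juno wins 18–9.
  Juno vs Delta: Delta wins 21–6.
  Granite vs Beacon: Beacon wins 16–11.
  Granite vs Kestrel: Granite wins 21–6.
  Granite vs Forge: Granite wins 27–0.
  Granite vs Delta: Granite wins 17–10.
  Beacon vs Kestrel: Kestrel wins 17–10.
  Beacon vs Forge: Beacon wins 18–9.
  Beacon vs Delta: Beacon wins 16–11.
  Kestrel vs Forge: Forge wins 19–8.
  Kestrel vs Delta: Delta wins 19–8.
  Forge vs Delta: Delta wins 18–9.
Copeland scores (wins − losses):
  Juno: 4 − 1 = 3
  Granite: 3 − 2 = 1
  Beacon: 3 − 2 = 1
  Kestrel: 1 − 4 = -3
  Forge: 1 − 4 = -3
  Delta: 3 − 2 = 1
Juno has the best Copeland score.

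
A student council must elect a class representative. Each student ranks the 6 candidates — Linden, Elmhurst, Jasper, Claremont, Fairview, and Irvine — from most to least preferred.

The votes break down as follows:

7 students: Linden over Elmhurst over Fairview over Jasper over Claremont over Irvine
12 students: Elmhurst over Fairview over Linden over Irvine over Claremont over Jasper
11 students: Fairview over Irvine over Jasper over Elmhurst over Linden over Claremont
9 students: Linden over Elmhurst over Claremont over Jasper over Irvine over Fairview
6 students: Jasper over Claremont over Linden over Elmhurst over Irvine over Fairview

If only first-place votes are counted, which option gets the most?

First-place vote totals:
  Linden: 16
  Elmhurst: 12
  Jasper: 6
  Claremont: 0
  Fairview: 11
  Irvine: 0
Linden has the most first-place votes.

Linden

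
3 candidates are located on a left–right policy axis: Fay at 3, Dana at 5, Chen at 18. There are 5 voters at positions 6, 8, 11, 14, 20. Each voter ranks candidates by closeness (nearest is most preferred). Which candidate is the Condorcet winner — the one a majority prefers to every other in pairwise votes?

Dana

With single-peaked preferences on a line, the Condorcet winner is the candidate closest to the median voter.
The median voter (position 11) is closest to Dana at 5.
Check: Dana vs Chen — voters closer to Dana: 3 of 5.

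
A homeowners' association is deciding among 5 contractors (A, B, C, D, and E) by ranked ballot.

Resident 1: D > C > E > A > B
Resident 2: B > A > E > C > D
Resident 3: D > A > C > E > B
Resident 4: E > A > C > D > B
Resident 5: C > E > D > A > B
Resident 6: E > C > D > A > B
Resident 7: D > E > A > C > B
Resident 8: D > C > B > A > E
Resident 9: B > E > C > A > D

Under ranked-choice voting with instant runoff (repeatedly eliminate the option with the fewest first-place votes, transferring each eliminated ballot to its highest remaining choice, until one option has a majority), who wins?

Round 1: D 4, B 2, E 2, C 1, A 0. A has the fewest and is eliminated.
Round 2: D 4, B 2, E 2, C 1. C has the fewest and is eliminated.
Round 3: D 4, E 3, B 2. B has the fewest and is eliminated.
Round 4: E 5, D 4. E has a majority.

E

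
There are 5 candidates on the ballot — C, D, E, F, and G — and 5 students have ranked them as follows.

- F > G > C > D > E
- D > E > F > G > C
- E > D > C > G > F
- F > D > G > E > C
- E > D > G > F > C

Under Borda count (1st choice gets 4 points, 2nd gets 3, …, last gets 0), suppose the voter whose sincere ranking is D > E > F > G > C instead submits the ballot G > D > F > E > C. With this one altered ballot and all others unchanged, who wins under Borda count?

Borda totals with the altered ballot: C 4, D 13, E 10, F 11, G 12.
The winner is unchanged: still D.

D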